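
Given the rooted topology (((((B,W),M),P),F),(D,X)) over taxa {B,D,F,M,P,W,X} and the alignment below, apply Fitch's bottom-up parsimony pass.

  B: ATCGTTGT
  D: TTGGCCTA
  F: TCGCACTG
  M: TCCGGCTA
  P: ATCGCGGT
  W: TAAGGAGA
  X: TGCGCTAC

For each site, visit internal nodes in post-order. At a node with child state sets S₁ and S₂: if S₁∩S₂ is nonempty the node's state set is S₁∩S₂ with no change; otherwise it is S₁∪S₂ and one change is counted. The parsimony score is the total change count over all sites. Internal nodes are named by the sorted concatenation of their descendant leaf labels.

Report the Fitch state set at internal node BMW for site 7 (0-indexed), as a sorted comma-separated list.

site 0, node BW: B={A} ∪ W={T} → {A,T} (+1)
site 0, node BMW: BW={A,T} ∩ M={T} → {T} (+0)
site 0, node BMPW: BMW={T} ∪ P={A} → {A,T} (+1)
site 0, node BFMPW: BMPW={A,T} ∩ F={T} → {T} (+0)
site 0, node DX: D={T} ∩ X={T} → {T} (+0)
site 0, node BDFMPWX: BFMPW={T} ∩ DX={T} → {T} (+0)
site 1, node BW: B={T} ∪ W={A} → {A,T} (+1)
site 1, node BMW: BW={A,T} ∪ M={C} → {A,C,T} (+1)
site 1, node BMPW: BMW={A,C,T} ∩ P={T} → {T} (+0)
site 1, node BFMPW: BMPW={T} ∪ F={C} → {C,T} (+1)
site 1, node DX: D={T} ∪ X={G} → {G,T} (+1)
site 1, node BDFMPWX: BFMPW={C,T} ∩ DX={G,T} → {T} (+0)
site 2, node BW: B={C} ∪ W={A} → {A,C} (+1)
site 2, node BMW: BW={A,C} ∩ M={C} → {C} (+0)
site 2, node BMPW: BMW={C} ∩ P={C} → {C} (+0)
site 2, node BFMPW: BMPW={C} ∪ F={G} → {C,G} (+1)
site 2, node DX: D={G} ∪ X={C} → {C,G} (+1)
site 2, node BDFMPWX: BFMPW={C,G} ∩ DX={C,G} → {C,G} (+0)
site 3, node BW: B={G} ∩ W={G} → {G} (+0)
site 3, node BMW: BW={G} ∩ M={G} → {G} (+0)
site 3, node BMPW: BMW={G} ∩ P={G} → {G} (+0)
site 3, node BFMPW: BMPW={G} ∪ F={C} → {C,G} (+1)
site 3, node DX: D={G} ∩ X={G} → {G} (+0)
site 3, node BDFMPWX: BFMPW={C,G} ∩ DX={G} → {G} (+0)
site 4, node BW: B={T} ∪ W={G} → {G,T} (+1)
site 4, node BMW: BW={G,T} ∩ M={G} → {G} (+0)
site 4, node BMPW: BMW={G} ∪ P={C} → {C,G} (+1)
site 4, node BFMPW: BMPW={C,G} ∪ F={A} → {A,C,G} (+1)
site 4, node DX: D={C} ∩ X={C} → {C} (+0)
site 4, node BDFMPWX: BFMPW={A,C,G} ∩ DX={C} → {C} (+0)
site 5, node BW: B={T} ∪ W={A} → {A,T} (+1)
site 5, node BMW: BW={A,T} ∪ M={C} → {A,C,T} (+1)
site 5, node BMPW: BMW={A,C,T} ∪ P={G} → {A,C,G,T} (+1)
site 5, node BFMPW: BMPW={A,C,G,T} ∩ F={C} → {C} (+0)
site 5, node DX: D={C} ∪ X={T} → {C,T} (+1)
site 5, node BDFMPWX: BFMPW={C} ∩ DX={C,T} → {C} (+0)
site 6, node BW: B={G} ∩ W={G} → {G} (+0)
site 6, node BMW: BW={G} ∪ M={T} → {G,T} (+1)
site 6, node BMPW: BMW={G,T} ∩ P={G} → {G} (+0)
site 6, node BFMPW: BMPW={G} ∪ F={T} → {G,T} (+1)
site 6, node DX: D={T} ∪ X={A} → {A,T} (+1)
site 6, node BDFMPWX: BFMPW={G,T} ∩ DX={A,T} → {T} (+0)
site 7, node BW: B={T} ∪ W={A} → {A,T} (+1)
site 7, node BMW: BW={A,T} ∩ M={A} → {A} (+0)
site 7, node BMPW: BMW={A} ∪ P={T} → {A,T} (+1)
site 7, node BFMPW: BMPW={A,T} ∪ F={G} → {A,G,T} (+1)
site 7, node DX: D={A} ∪ X={C} → {A,C} (+1)
site 7, node BDFMPWX: BFMPW={A,G,T} ∩ DX={A,C} → {A} (+0)
per-site changes: [2, 4, 3, 1, 3, 4, 3, 4]; total = 24

A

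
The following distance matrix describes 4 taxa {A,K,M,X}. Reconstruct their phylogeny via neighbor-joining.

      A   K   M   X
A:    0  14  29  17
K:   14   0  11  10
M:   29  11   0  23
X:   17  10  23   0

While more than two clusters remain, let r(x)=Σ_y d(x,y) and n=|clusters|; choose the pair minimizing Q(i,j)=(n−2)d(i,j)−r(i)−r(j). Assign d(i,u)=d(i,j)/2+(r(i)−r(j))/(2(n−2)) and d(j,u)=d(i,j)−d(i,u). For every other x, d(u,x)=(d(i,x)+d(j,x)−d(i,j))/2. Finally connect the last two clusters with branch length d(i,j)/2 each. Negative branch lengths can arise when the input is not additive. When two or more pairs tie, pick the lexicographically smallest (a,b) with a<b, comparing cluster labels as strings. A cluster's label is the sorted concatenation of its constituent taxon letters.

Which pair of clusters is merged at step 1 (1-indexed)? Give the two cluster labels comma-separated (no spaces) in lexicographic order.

A,X

step 1: merge (A,X) at d=17, Q=-76; branch lengths A→11, X→6; new cluster AX
  updated: d(AX,K)=7/2, d(AX,M)=35/2
step 2: merge (AX,K) at d=7/2, Q=-32; branch lengths AX→5, K→-3/2; new cluster AKX
  updated: d(AKX,M)=25/2
step 3: merge (AKX,M) at d=25/2; branch lengths AKX→25/4, M→25/4; new cluster AKMX
final tree: (((A:11,X:6):5,K:-3/2):25/4,M:25/4)
total length: 33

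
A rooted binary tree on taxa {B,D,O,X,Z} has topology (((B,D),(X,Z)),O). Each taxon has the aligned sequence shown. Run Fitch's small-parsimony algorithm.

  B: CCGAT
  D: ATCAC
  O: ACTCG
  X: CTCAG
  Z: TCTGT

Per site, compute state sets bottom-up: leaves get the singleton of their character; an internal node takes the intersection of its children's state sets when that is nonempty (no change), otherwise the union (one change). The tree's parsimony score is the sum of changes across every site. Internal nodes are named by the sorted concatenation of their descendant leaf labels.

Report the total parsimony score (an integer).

site 0, node BD: B={C} ∪ D={A} → {A,C} (+1)
site 0, node XZ: X={C} ∪ Z={T} → {C,T} (+1)
site 0, node BDXZ: BD={A,C} ∩ XZ={C,T} → {C} (+0)
site 0, node BDOXZ: BDXZ={C} ∪ O={A} → {A,C} (+1)
site 1, node BD: B={C} ∪ D={T} → {C,T} (+1)
site 1, node XZ: X={T} ∪ Z={C} → {C,T} (+1)
site 1, node BDXZ: BD={C,T} ∩ XZ={C,T} → {C,T} (+0)
site 1, node BDOXZ: BDXZ={C,T} ∩ O={C} → {C} (+0)
site 2, node BD: B={G} ∪ D={C} → {C,G} (+1)
site 2, node XZ: X={C} ∪ Z={T} → {C,T} (+1)
site 2, node BDXZ: BD={C,G} ∩ XZ={C,T} → {C} (+0)
site 2, node BDOXZ: BDXZ={C} ∪ O={T} → {C,T} (+1)
site 3, node BD: B={A} ∩ D={A} → {A} (+0)
site 3, node XZ: X={A} ∪ Z={G} → {A,G} (+1)
site 3, node BDXZ: BD={A} ∩ XZ={A,G} → {A} (+0)
site 3, node BDOXZ: BDXZ={A} ∪ O={C} → {A,C} (+1)
site 4, node BD: B={T} ∪ D={C} → {C,T} (+1)
site 4, node XZ: X={G} ∪ Z={T} → {G,T} (+1)
site 4, node BDXZ: BD={C,T} ∩ XZ={G,T} → {T} (+0)
site 4, node BDOXZ: BDXZ={T} ∪ O={G} → {G,T} (+1)
per-site changes: [3, 2, 3, 2, 3]; total = 13

13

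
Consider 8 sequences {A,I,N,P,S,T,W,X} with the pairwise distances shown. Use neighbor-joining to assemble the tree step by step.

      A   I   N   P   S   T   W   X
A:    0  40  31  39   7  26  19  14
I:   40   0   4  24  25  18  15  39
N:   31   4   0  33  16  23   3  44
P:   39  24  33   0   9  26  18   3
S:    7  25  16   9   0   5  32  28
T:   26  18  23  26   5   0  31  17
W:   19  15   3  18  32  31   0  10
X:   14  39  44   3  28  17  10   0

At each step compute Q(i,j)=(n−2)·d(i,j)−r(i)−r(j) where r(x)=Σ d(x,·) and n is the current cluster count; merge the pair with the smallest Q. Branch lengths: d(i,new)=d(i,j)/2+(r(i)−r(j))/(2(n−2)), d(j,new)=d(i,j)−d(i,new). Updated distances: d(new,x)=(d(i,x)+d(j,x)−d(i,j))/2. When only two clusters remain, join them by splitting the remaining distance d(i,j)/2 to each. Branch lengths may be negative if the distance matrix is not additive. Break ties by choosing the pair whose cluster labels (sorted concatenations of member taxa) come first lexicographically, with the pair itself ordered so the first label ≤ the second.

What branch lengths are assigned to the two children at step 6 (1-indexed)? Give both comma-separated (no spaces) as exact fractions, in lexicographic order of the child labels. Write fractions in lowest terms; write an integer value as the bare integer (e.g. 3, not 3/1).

33/8,79/8

step 1: merge (I,N) at d=4, Q=-295; branch lengths I→35/12, N→13/12; new cluster IN
  updated: d(A,IN)=67/2, d(IN,P)=53/2, d(IN,S)=37/2, d(IN,T)=37/2, d(IN,W)=7, d(IN,X)=79/2
step 2: merge (IN,W) at d=7, Q=-451/2; branch lengths IN→123/20, W→17/20; new cluster INW
  updated: d(A,INW)=91/4, d(INW,P)=75/4, d(INW,S)=87/4, d(INW,T)=85/4, d(INW,X)=85/4
step 3: merge (P,X) at d=3, Q=-167; branch lengths P→49/16, X→-1/16; new cluster PX
  updated: d(A,PX)=25, d(INW,PX)=37/2, d(PX,S)=17, d(PX,T)=20
step 4: merge (A,S) at d=7, Q=-221/2; branch lengths A→17/2, S→-3/2; new cluster AS
  updated: d(AS,INW)=75/4, d(AS,PX)=35/2, d(AS,T)=12
step 5: merge (AS,T) at d=12, Q=-155/2; branch lengths AS→19/4, T→29/4; new cluster AST
  updated: d(AST,INW)=14, d(AST,PX)=51/4
step 6: merge (AST,INW) at d=14, Q=-181/4; branch lengths AST→33/8, INW→79/8; new cluster AINSTW
  updated: d(AINSTW,PX)=69/8
step 7: merge (AINSTW,PX) at d=69/8; branch lengths AINSTW→69/16, PX→69/16; new cluster AINPSTWX
final tree: ((((A:17/2,S:-3/2):19/4,T:29/4):33/8,((I:35/12,N:13/12):123/20,W:17/20):79/8):69/16,(P:49/16,X:-1/16):69/16)
total length: 445/8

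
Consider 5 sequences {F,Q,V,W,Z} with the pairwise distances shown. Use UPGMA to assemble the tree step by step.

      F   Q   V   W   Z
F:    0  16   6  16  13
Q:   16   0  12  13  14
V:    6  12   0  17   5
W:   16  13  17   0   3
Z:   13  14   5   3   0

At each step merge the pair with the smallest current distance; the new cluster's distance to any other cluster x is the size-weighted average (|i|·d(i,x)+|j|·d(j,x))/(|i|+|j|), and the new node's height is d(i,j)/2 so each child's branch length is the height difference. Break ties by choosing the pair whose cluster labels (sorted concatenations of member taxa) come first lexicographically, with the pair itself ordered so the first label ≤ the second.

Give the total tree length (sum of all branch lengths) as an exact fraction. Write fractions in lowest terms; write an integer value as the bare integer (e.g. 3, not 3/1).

iteration 1: select W,Z (d=3); attach at lengths (3/2, 3/2); label the merged cluster WZ
  updated: d(F,WZ)=29/2, d(Q,WZ)=27/2, d(V,WZ)=11
iteration 2: select F,V (d=6); attach at lengths (3, 3); label the merged cluster FV
  updated: d(FV,Q)=14, d(FV,WZ)=51/4
iteration 3: select FV,WZ (d=51/4); attach at lengths (27/8, 39/8); label the merged cluster FVWZ
  updated: d(FVWZ,Q)=55/4
iteration 4: select FVWZ,Q (d=55/4); attach at lengths (1/2, 55/8); label the merged cluster FQVWZ
final tree: (((F:3,V:3):27/8,(W:3/2,Z:3/2):39/8):1/2,Q:55/8)
total length: 197/8

197/8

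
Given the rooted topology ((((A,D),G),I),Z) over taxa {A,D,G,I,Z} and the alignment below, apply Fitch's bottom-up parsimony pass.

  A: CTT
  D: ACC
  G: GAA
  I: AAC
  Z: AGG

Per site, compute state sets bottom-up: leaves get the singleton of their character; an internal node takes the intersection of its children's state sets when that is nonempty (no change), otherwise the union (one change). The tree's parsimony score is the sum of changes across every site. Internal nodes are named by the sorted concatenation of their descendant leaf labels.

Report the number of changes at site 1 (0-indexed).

AD@0: {C} ∪ {A} = {A,C} (union, +1)
ADG@0: {A,C} ∪ {G} = {A,C,G} (union, +1)
ADGI@0: {A,C,G} ∩ {A} = {A} (intersection, +0)
ADGIZ@0: {A} ∩ {A} = {A} (intersection, +0)
AD@1: {T} ∪ {C} = {C,T} (union, +1)
ADG@1: {C,T} ∪ {A} = {A,C,T} (union, +1)
ADGI@1: {A,C,T} ∩ {A} = {A} (intersection, +0)
ADGIZ@1: {A} ∪ {G} = {A,G} (union, +1)
AD@2: {T} ∪ {C} = {C,T} (union, +1)
ADG@2: {C,T} ∪ {A} = {A,C,T} (union, +1)
ADGI@2: {A,C,T} ∩ {C} = {C} (intersection, +0)
ADGIZ@2: {C} ∪ {G} = {C,G} (union, +1)
per-site changes: [2, 3, 3]; total = 8

3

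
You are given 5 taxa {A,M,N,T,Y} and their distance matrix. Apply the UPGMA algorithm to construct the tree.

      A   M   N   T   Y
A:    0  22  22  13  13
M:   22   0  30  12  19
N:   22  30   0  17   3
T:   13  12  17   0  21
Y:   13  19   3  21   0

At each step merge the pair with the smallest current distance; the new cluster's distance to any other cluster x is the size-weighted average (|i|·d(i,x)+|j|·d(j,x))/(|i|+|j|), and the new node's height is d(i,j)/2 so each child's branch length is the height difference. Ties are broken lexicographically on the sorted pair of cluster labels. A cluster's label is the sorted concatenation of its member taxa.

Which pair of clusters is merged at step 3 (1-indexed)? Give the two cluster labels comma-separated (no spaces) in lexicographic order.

iteration 1: select N,Y (d=3); attach at lengths (3/2, 3/2); label the merged cluster NY
  updated: d(A,NY)=35/2, d(M,NY)=49/2, d(NY,T)=19
iteration 2: select M,T (d=12); attach at lengths (6, 6); label the merged cluster MT
  updated: d(A,MT)=35/2, d(MT,NY)=87/4
iteration 3: select A,MT (d=35/2); attach at lengths (35/4, 11/4); label the merged cluster AMT
  updated: d(AMT,NY)=61/3
iteration 4: select AMT,NY (d=61/3); attach at lengths (17/12, 26/3); label the merged cluster AMNTY
final tree: ((A:35/4,(M:6,T:6):11/4):17/12,(N:3/2,Y:3/2):26/3)
total length: 439/12

A,MT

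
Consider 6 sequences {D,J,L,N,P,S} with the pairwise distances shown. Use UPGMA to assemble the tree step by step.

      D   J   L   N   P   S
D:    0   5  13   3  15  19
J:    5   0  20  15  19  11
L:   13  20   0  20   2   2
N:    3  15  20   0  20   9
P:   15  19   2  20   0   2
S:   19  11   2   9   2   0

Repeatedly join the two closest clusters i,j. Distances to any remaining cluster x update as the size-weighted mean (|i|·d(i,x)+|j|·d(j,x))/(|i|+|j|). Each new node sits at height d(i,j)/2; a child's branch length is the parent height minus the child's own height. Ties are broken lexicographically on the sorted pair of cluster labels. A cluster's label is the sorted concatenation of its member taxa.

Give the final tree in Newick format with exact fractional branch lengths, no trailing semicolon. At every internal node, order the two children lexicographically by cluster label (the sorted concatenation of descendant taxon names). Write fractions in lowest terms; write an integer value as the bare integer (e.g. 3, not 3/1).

step 1: merge (L,P) at d=2; branch lengths L→1, P→1; new cluster LP
  updated: d(D,LP)=14, d(J,LP)=39/2, d(LP,N)=20, d(LP,S)=2
step 2: merge (LP,S) at d=2; branch lengths LP→0, S→1; new cluster LPS
  updated: d(D,LPS)=47/3, d(J,LPS)=50/3, d(LPS,N)=49/3
step 3: merge (D,N) at d=3; branch lengths D→3/2, N→3/2; new cluster DN
  updated: d(DN,J)=10, d(DN,LPS)=16
step 4: merge (DN,J) at d=10; branch lengths DN→7/2, J→5; new cluster DJN
  updated: d(DJN,LPS)=146/9
step 5: merge (DJN,LPS) at d=146/9; branch lengths DJN→28/9, LPS→64/9; new cluster DJLNPS
final tree: (((D:3/2,N:3/2):7/2,J:5):28/9,((L:1,P:1):0,S:1):64/9)
total length: 445/18

(((D:3/2,N:3/2):7/2,J:5):28/9,((L:1,P:1):0,S:1):64/9)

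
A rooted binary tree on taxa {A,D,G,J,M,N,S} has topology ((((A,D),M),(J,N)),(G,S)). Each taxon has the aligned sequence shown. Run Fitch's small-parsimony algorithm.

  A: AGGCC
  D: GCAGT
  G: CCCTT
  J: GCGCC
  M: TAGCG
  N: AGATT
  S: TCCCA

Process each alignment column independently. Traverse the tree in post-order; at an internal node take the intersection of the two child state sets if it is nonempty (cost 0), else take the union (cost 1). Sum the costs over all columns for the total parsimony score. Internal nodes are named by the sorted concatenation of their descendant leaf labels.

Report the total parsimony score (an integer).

AD@0: {A} ∪ {G} = {A,G} (union, +1)
ADM@0: {A,G} ∪ {T} = {A,G,T} (union, +1)
JN@0: {G} ∪ {A} = {A,G} (union, +1)
ADJMN@0: {A,G,T} ∩ {A,G} = {A,G} (intersection, +0)
GS@0: {C} ∪ {T} = {C,T} (union, +1)
ADGJMNS@0: {A,G} ∪ {C,T} = {A,C,G,T} (union, +1)
AD@1: {G} ∪ {C} = {C,G} (union, +1)
ADM@1: {C,G} ∪ {A} = {A,C,G} (union, +1)
JN@1: {C} ∪ {G} = {C,G} (union, +1)
ADJMN@1: {A,C,G} ∩ {C,G} = {C,G} (intersection, +0)
GS@1: {C} ∩ {C} = {C} (intersection, +0)
ADGJMNS@1: {C,G} ∩ {C} = {C} (intersection, +0)
AD@2: {G} ∪ {A} = {A,G} (union, +1)
ADM@2: {A,G} ∩ {G} = {G} (intersection, +0)
JN@2: {G} ∪ {A} = {A,G} (union, +1)
ADJMN@2: {G} ∩ {A,G} = {G} (intersection, +0)
GS@2: {C} ∩ {C} = {C} (intersection, +0)
ADGJMNS@2: {G} ∪ {C} = {C,G} (union, +1)
AD@3: {C} ∪ {G} = {C,G} (union, +1)
ADM@3: {C,G} ∩ {C} = {C} (intersection, +0)
JN@3: {C} ∪ {T} = {C,T} (union, +1)
ADJMN@3: {C} ∩ {C,T} = {C} (intersection, +0)
GS@3: {T} ∪ {C} = {C,T} (union, +1)
ADGJMNS@3: {C} ∩ {C,T} = {C} (intersection, +0)
AD@4: {C} ∪ {T} = {C,T} (union, +1)
ADM@4: {C,T} ∪ {G} = {C,G,T} (union, +1)
JN@4: {C} ∪ {T} = {C,T} (union, +1)
ADJMN@4: {C,G,T} ∩ {C,T} = {C,T} (intersection, +0)
GS@4: {T} ∪ {A} = {A,T} (union, +1)
ADGJMNS@4: {C,T} ∩ {A,T} = {T} (intersection, +0)
per-site changes: [5, 3, 3, 3, 4]; total = 18

18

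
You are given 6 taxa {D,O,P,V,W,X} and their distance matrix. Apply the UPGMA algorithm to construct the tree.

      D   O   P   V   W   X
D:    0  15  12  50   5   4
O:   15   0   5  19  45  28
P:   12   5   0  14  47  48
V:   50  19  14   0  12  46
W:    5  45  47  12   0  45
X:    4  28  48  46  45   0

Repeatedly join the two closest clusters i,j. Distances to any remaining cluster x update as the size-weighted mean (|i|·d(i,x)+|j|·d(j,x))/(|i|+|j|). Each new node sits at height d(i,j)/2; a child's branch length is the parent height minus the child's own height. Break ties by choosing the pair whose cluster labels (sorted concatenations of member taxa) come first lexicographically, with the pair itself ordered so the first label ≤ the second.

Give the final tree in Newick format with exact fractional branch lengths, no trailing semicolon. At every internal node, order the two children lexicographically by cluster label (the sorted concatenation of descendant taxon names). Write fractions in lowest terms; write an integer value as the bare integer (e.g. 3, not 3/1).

1. join D+X (d=4) ⇒ DX; edges |D|=2, |X|=2
  updated: d(DX,O)=43/2, d(DX,P)=30, d(DX,V)=48, d(DX,W)=25
2. join O+P (d=5) ⇒ OP; edges |O|=5/2, |P|=5/2
  updated: d(DX,OP)=103/4, d(OP,V)=33/2, d(OP,W)=46
3. join V+W (d=12) ⇒ VW; edges |V|=6, |W|=6
  updated: d(DX,VW)=73/2, d(OP,VW)=125/4
4. join DX+OP (d=103/4) ⇒ DOPX; edges |DX|=87/8, |OP|=83/8
  updated: d(DOPX,VW)=271/8
5. join DOPX+VW (d=271/8) ⇒ DOPVWX; edges |DOPX|=65/16, |VW|=175/16
final tree: (((D:2,X:2):87/8,(O:5/2,P:5/2):83/8):65/16,(V:6,W:6):175/16)
total length: 229/4

(((D:2,X:2):87/8,(O:5/2,P:5/2):83/8):65/16,(V:6,W:6):175/16)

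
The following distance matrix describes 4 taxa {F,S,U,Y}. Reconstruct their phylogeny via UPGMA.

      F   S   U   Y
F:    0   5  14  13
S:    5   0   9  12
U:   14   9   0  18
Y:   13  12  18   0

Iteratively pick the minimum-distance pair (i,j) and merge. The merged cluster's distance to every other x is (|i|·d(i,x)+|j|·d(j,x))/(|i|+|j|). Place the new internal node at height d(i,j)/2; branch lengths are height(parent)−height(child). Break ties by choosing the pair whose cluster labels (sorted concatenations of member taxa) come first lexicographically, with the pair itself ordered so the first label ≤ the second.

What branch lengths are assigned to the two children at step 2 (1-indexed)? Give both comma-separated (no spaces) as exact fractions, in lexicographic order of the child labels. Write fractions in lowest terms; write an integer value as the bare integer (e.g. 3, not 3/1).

13/4,23/4

iteration 1: select F,S (d=5); attach at lengths (5/2, 5/2); label the merged cluster FS
  updated: d(FS,U)=23/2, d(FS,Y)=25/2
iteration 2: select FS,U (d=23/2); attach at lengths (13/4, 23/4); label the merged cluster FSU
  updated: d(FSU,Y)=43/3
iteration 3: select FSU,Y (d=43/3); attach at lengths (17/12, 43/6); label the merged cluster FSUY
final tree: (((F:5/2,S:5/2):13/4,U:23/4):17/12,Y:43/6)
total length: 271/12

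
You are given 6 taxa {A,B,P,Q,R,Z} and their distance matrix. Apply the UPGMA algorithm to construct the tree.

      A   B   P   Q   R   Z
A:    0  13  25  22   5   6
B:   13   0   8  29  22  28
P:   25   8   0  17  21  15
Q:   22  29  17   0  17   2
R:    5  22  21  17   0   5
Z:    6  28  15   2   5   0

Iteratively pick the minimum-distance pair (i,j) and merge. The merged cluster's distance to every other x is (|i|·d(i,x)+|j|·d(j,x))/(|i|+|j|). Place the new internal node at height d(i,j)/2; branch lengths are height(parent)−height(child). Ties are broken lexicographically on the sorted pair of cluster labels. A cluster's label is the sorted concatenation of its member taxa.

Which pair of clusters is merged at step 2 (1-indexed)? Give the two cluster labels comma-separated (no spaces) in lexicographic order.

step 1: merge (Q,Z) at d=2; branch lengths Q→1, Z→1; new cluster QZ
  updated: d(A,QZ)=14, d(B,QZ)=57/2, d(P,QZ)=16, d(QZ,R)=11
step 2: merge (A,R) at d=5; branch lengths A→5/2, R→5/2; new cluster AR
  updated: d(AR,B)=35/2, d(AR,P)=23, d(AR,QZ)=25/2
step 3: merge (B,P) at d=8; branch lengths B→4, P→4; new cluster BP
  updated: d(AR,BP)=81/4, d(BP,QZ)=89/4
step 4: merge (AR,QZ) at d=25/2; branch lengths AR→15/4, QZ→21/4; new cluster AQRZ
  updated: d(AQRZ,BP)=85/4
step 5: merge (AQRZ,BP) at d=85/4; branch lengths AQRZ→35/8, BP→53/8; new cluster ABPQRZ
final tree: (((A:5/2,R:5/2):15/4,(Q:1,Z:1):21/4):35/8,(B:4,P:4):53/8)
total length: 35

A,R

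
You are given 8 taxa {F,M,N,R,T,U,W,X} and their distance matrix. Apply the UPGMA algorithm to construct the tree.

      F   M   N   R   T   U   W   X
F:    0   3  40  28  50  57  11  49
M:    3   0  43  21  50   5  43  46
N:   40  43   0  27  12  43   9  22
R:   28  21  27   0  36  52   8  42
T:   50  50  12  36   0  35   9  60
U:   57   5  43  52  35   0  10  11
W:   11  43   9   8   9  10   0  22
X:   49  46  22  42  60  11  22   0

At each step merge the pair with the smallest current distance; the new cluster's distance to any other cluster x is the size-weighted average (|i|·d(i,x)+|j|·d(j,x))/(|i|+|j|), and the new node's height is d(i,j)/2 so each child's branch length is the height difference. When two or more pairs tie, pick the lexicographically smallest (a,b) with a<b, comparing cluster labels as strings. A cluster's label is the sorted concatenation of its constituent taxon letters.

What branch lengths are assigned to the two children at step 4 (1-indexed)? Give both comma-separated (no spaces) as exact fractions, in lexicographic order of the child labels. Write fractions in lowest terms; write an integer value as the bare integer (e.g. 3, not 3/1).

6,6

1. join F+M (d=3) ⇒ FM; edges |F|=3/2, |M|=3/2
  updated: d(FM,N)=83/2, d(FM,R)=49/2, d(FM,T)=50, d(FM,U)=31, d(FM,W)=27, d(FM,X)=95/2
2. join R+W (d=8) ⇒ RW; edges |R|=4, |W|=4
  updated: d(FM,RW)=103/4, d(N,RW)=18, d(RW,T)=45/2, d(RW,U)=31, d(RW,X)=32
3. join U+X (d=11) ⇒ UX; edges |U|=11/2, |X|=11/2
  updated: d(FM,UX)=157/4, d(N,UX)=65/2, d(RW,UX)=63/2, d(T,UX)=95/2
4. join N+T (d=12) ⇒ NT; edges |N|=6, |T|=6
  updated: d(FM,NT)=183/4, d(NT,RW)=81/4, d(NT,UX)=40
5. join NT+RW (d=81/4) ⇒ NRTW; edges |NT|=33/8, |RW|=49/8
  updated: d(FM,NRTW)=143/4, d(NRTW,UX)=143/4
6. join FM+NRTW (d=143/4) ⇒ FMNRTW; edges |FM|=131/8, |NRTW|=31/4
  updated: d(FMNRTW,UX)=443/12
7. join FMNRTW+UX (d=443/12) ⇒ FMNRTUWX; edges |FMNRTW|=7/12, |UX|=311/24
final tree: (((F:3/2,M:3/2):131/8,((N:6,T:6):33/8,(R:4,W:4):49/8):31/4):7/12,(U:11/2,X:11/2):311/24)
total length: 983/12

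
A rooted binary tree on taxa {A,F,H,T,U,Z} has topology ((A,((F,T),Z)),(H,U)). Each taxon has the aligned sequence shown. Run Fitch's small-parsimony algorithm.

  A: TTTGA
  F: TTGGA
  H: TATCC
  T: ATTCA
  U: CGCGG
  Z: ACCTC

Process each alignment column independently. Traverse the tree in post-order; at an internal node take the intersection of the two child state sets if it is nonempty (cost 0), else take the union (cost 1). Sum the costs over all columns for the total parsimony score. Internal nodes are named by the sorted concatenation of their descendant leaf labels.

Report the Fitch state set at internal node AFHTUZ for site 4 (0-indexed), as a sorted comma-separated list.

A,C,G

[col 0] FT: children F:{T}, T:{A} ∪→ {A,T}; cost 1
[col 0] FTZ: children FT:{A,T}, Z:{A} ∩→ {A}; cost 0
[col 0] AFTZ: children A:{T}, FTZ:{A} ∪→ {A,T}; cost 1
[col 0] HU: children H:{T}, U:{C} ∪→ {C,T}; cost 1
[col 0] AFHTUZ: children AFTZ:{A,T}, HU:{C,T} ∩→ {T}; cost 0
[col 1] FT: children F:{T}, T:{T} ∩→ {T}; cost 0
[col 1] FTZ: children FT:{T}, Z:{C} ∪→ {C,T}; cost 1
[col 1] AFTZ: children A:{T}, FTZ:{C,T} ∩→ {T}; cost 0
[col 1] HU: children H:{A}, U:{G} ∪→ {A,G}; cost 1
[col 1] AFHTUZ: children AFTZ:{T}, HU:{A,G} ∪→ {A,G,T}; cost 1
[col 2] FT: children F:{G}, T:{T} ∪→ {G,T}; cost 1
[col 2] FTZ: children FT:{G,T}, Z:{C} ∪→ {C,G,T}; cost 1
[col 2] AFTZ: children A:{T}, FTZ:{C,G,T} ∩→ {T}; cost 0
[col 2] HU: children H:{T}, U:{C} ∪→ {C,T}; cost 1
[col 2] AFHTUZ: children AFTZ:{T}, HU:{C,T} ∩→ {T}; cost 0
[col 3] FT: children F:{G}, T:{C} ∪→ {C,G}; cost 1
[col 3] FTZ: children FT:{C,G}, Z:{T} ∪→ {C,G,T}; cost 1
[col 3] AFTZ: children A:{G}, FTZ:{C,G,T} ∩→ {G}; cost 0
[col 3] HU: children H:{C}, U:{G} ∪→ {C,G}; cost 1
[col 3] AFHTUZ: children AFTZ:{G}, HU:{C,G} ∩→ {G}; cost 0
[col 4] FT: children F:{A}, T:{A} ∩→ {A}; cost 0
[col 4] FTZ: children FT:{A}, Z:{C} ∪→ {A,C}; cost 1
[col 4] AFTZ: children A:{A}, FTZ:{A,C} ∩→ {A}; cost 0
[col 4] HU: children H:{C}, U:{G} ∪→ {C,G}; cost 1
[col 4] AFHTUZ: children AFTZ:{A}, HU:{C,G} ∪→ {A,C,G}; cost 1
per-site changes: [3, 3, 3, 3, 3]; total = 15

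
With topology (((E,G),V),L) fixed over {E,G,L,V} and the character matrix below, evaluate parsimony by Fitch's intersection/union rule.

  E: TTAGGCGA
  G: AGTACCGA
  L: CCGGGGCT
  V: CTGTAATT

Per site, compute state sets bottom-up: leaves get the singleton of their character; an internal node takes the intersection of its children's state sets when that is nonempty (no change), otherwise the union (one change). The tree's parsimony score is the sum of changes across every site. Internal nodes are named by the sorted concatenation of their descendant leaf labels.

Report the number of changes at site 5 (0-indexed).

2

site 0, node EG: E={T} ∪ G={A} → {A,T} (+1)
site 0, node EGV: EG={A,T} ∪ V={C} → {A,C,T} (+1)
site 0, node EGLV: EGV={A,C,T} ∩ L={C} → {C} (+0)
site 1, node EG: E={T} ∪ G={G} → {G,T} (+1)
site 1, node EGV: EG={G,T} ∩ V={T} → {T} (+0)
site 1, node EGLV: EGV={T} ∪ L={C} → {C,T} (+1)
site 2, node EG: E={A} ∪ G={T} → {A,T} (+1)
site 2, node EGV: EG={A,T} ∪ V={G} → {A,G,T} (+1)
site 2, node EGLV: EGV={A,G,T} ∩ L={G} → {G} (+0)
site 3, node EG: E={G} ∪ G={A} → {A,G} (+1)
site 3, node EGV: EG={A,G} ∪ V={T} → {A,G,T} (+1)
site 3, node EGLV: EGV={A,G,T} ∩ L={G} → {G} (+0)
site 4, node EG: E={G} ∪ G={C} → {C,G} (+1)
site 4, node EGV: EG={C,G} ∪ V={A} → {A,C,G} (+1)
site 4, node EGLV: EGV={A,C,G} ∩ L={G} → {G} (+0)
site 5, node EG: E={C} ∩ G={C} → {C} (+0)
site 5, node EGV: EG={C} ∪ V={A} → {A,C} (+1)
site 5, node EGLV: EGV={A,C} ∪ L={G} → {A,C,G} (+1)
site 6, node EG: E={G} ∩ G={G} → {G} (+0)
site 6, node EGV: EG={G} ∪ V={T} → {G,T} (+1)
site 6, node EGLV: EGV={G,T} ∪ L={C} → {C,G,T} (+1)
site 7, node EG: E={A} ∩ G={A} → {A} (+0)
site 7, node EGV: EG={A} ∪ V={T} → {A,T} (+1)
site 7, node EGLV: EGV={A,T} ∩ L={T} → {T} (+0)
per-site changes: [2, 2, 2, 2, 2, 2, 2, 1]; total = 15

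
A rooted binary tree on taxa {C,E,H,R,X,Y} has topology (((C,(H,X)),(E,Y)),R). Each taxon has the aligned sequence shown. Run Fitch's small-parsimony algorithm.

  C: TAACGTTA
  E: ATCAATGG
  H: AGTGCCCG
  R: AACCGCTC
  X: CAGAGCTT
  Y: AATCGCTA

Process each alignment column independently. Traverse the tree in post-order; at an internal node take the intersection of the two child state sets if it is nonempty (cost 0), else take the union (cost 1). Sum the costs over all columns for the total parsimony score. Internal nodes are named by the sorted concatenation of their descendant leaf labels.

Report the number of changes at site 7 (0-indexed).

4

HX@0: {A} ∪ {C} = {A,C} (union, +1)
CHX@0: {T} ∪ {A,C} = {A,C,T} (union, +1)
EY@0: {A} ∩ {A} = {A} (intersection, +0)
CEHXY@0: {A,C,T} ∩ {A} = {A} (intersection, +0)
CEHRXY@0: {A} ∩ {A} = {A} (intersection, +0)
HX@1: {G} ∪ {A} = {A,G} (union, +1)
CHX@1: {A} ∩ {A,G} = {A} (intersection, +0)
EY@1: {T} ∪ {A} = {A,T} (union, +1)
CEHXY@1: {A} ∩ {A,T} = {A} (intersection, +0)
CEHRXY@1: {A} ∩ {A} = {A} (intersection, +0)
HX@2: {T} ∪ {G} = {G,T} (union, +1)
CHX@2: {A} ∪ {G,T} = {A,G,T} (union, +1)
EY@2: {C} ∪ {T} = {C,T} (union, +1)
CEHXY@2: {A,G,T} ∩ {C,T} = {T} (intersection, +0)
CEHRXY@2: {T} ∪ {C} = {C,T} (union, +1)
HX@3: {G} ∪ {A} = {A,G} (union, +1)
CHX@3: {C} ∪ {A,G} = {A,C,G} (union, +1)
EY@3: {A} ∪ {C} = {A,C} (union, +1)
CEHXY@3: {A,C,G} ∩ {A,C} = {A,C} (intersection, +0)
CEHRXY@3: {A,C} ∩ {C} = {C} (intersection, +0)
HX@4: {C} ∪ {G} = {C,G} (union, +1)
CHX@4: {G} ∩ {C,G} = {G} (intersection, +0)
EY@4: {A} ∪ {G} = {A,G} (union, +1)
CEHXY@4: {G} ∩ {A,G} = {G} (intersection, +0)
CEHRXY@4: {G} ∩ {G} = {G} (intersection, +0)
HX@5: {C} ∩ {C} = {C} (intersection, +0)
CHX@5: {T} ∪ {C} = {C,T} (union, +1)
EY@5: {T} ∪ {C} = {C,T} (union, +1)
CEHXY@5: {C,T} ∩ {C,T} = {C,T} (intersection, +0)
CEHRXY@5: {C,T} ∩ {C} = {C} (intersection, +0)
HX@6: {C} ∪ {T} = {C,T} (union, +1)
CHX@6: {T} ∩ {C,T} = {T} (intersection, +0)
EY@6: {G} ∪ {T} = {G,T} (union, +1)
CEHXY@6: {T} ∩ {G,T} = {T} (intersection, +0)
CEHRXY@6: {T} ∩ {T} = {T} (intersection, +0)
HX@7: {G} ∪ {T} = {G,T} (union, +1)
CHX@7: {A} ∪ {G,T} = {A,G,T} (union, +1)
EY@7: {G} ∪ {A} = {A,G} (union, +1)
CEHXY@7: {A,G,T} ∩ {A,G} = {A,G} (intersection, +0)
CEHRXY@7: {A,G} ∪ {C} = {A,C,G} (union, +1)
per-site changes: [2, 2, 4, 3, 2, 2, 2, 4]; total = 21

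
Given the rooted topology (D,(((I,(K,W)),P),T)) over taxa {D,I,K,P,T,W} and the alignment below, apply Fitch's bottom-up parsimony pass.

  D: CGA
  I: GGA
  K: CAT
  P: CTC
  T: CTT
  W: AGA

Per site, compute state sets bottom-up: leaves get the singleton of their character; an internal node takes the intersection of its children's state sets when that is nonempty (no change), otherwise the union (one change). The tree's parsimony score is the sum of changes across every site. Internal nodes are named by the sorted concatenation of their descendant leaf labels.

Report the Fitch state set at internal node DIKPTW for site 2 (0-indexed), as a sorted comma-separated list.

A

site 0, node KW: K={C} ∪ W={A} → {A,C} (+1)
site 0, node IKW: I={G} ∪ KW={A,C} → {A,C,G} (+1)
site 0, node IKPW: IKW={A,C,G} ∩ P={C} → {C} (+0)
site 0, node IKPTW: IKPW={C} ∩ T={C} → {C} (+0)
site 0, node DIKPTW: D={C} ∩ IKPTW={C} → {C} (+0)
site 1, node KW: K={A} ∪ W={G} → {A,G} (+1)
site 1, node IKW: I={G} ∩ KW={A,G} → {G} (+0)
site 1, node IKPW: IKW={G} ∪ P={T} → {G,T} (+1)
site 1, node IKPTW: IKPW={G,T} ∩ T={T} → {T} (+0)
site 1, node DIKPTW: D={G} ∪ IKPTW={T} → {G,T} (+1)
site 2, node KW: K={T} ∪ W={A} → {A,T} (+1)
site 2, node IKW: I={A} ∩ KW={A,T} → {A} (+0)
site 2, node IKPW: IKW={A} ∪ P={C} → {A,C} (+1)
site 2, node IKPTW: IKPW={A,C} ∪ T={T} → {A,C,T} (+1)
site 2, node DIKPTW: D={A} ∩ IKPTW={A,C,T} → {A} (+0)
per-site changes: [2, 3, 3]; total = 8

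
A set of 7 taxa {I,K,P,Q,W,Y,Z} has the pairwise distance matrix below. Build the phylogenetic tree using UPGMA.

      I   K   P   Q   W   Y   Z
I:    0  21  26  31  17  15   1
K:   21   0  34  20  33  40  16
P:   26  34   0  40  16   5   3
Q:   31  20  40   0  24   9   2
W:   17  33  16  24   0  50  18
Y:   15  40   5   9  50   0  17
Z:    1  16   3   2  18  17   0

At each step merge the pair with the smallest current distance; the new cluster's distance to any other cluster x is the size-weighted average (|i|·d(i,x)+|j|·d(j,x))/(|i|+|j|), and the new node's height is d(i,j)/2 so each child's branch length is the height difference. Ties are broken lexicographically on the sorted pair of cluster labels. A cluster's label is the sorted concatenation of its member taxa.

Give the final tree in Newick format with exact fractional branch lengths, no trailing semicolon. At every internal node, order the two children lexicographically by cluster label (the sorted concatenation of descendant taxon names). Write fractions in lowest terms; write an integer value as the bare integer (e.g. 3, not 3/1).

((((I:1/2,Z:1/2):57/8,(P:5/2,Y:5/2):41/8):71/16,(K:10,Q:10):33/16):53/48,W:79/6)

step 1: merge (I,Z) at d=1; branch lengths I→1/2, Z→1/2; new cluster IZ
  updated: d(IZ,K)=37/2, d(IZ,P)=29/2, d(IZ,Q)=33/2, d(IZ,W)=35/2, d(IZ,Y)=16
step 2: merge (P,Y) at d=5; branch lengths P→5/2, Y→5/2; new cluster PY
  updated: d(IZ,PY)=61/4, d(K,PY)=37, d(PY,Q)=49/2, d(PY,W)=33
step 3: merge (IZ,PY) at d=61/4; branch lengths IZ→57/8, PY→41/8; new cluster IPYZ
  updated: d(IPYZ,K)=111/4, d(IPYZ,Q)=41/2, d(IPYZ,W)=101/4
step 4: merge (K,Q) at d=20; branch lengths K→10, Q→10; new cluster KQ
  updated: d(IPYZ,KQ)=193/8, d(KQ,W)=57/2
step 5: merge (IPYZ,KQ) at d=193/8; branch lengths IPYZ→71/16, KQ→33/16; new cluster IKPQYZ
  updated: d(IKPQYZ,W)=79/3
step 6: merge (IKPQYZ,W) at d=79/3; branch lengths IKPQYZ→53/48, W→79/6; new cluster IKPQWYZ
final tree: ((((I:1/2,Z:1/2):57/8,(P:5/2,Y:5/2):41/8):71/16,(K:10,Q:10):33/16):53/48,W:79/6)
total length: 2833/48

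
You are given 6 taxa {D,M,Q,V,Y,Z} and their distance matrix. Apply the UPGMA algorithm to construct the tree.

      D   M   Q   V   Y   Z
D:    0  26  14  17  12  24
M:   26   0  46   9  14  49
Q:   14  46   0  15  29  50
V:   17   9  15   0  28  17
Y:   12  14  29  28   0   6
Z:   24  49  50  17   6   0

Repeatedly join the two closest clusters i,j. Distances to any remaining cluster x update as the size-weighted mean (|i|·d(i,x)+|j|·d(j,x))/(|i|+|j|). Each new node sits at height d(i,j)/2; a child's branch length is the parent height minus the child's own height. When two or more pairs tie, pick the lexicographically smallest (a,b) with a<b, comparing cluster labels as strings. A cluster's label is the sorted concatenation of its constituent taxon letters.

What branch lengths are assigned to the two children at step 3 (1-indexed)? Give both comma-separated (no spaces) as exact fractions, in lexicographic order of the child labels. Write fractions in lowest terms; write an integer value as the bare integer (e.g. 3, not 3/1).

iteration 1: select Y,Z (d=6); attach at lengths (3, 3); label the merged cluster YZ
  updated: d(D,YZ)=18, d(M,YZ)=63/2, d(Q,YZ)=79/2, d(V,YZ)=45/2
iteration 2: select M,V (d=9); attach at lengths (9/2, 9/2); label the merged cluster MV
  updated: d(D,MV)=43/2, d(MV,Q)=61/2, d(MV,YZ)=27
iteration 3: select D,Q (d=14); attach at lengths (7, 7); label the merged cluster DQ
  updated: d(DQ,MV)=26, d(DQ,YZ)=115/4
iteration 4: select DQ,MV (d=26); attach at lengths (6, 17/2); label the merged cluster DMQV
  updated: d(DMQV,YZ)=223/8
iteration 5: select DMQV,YZ (d=223/8); attach at lengths (15/16, 175/16); label the merged cluster DMQVYZ
final tree: (((D:7,Q:7):6,(M:9/2,V:9/2):17/2):15/16,(Y:3,Z:3):175/16)
total length: 443/8

7,7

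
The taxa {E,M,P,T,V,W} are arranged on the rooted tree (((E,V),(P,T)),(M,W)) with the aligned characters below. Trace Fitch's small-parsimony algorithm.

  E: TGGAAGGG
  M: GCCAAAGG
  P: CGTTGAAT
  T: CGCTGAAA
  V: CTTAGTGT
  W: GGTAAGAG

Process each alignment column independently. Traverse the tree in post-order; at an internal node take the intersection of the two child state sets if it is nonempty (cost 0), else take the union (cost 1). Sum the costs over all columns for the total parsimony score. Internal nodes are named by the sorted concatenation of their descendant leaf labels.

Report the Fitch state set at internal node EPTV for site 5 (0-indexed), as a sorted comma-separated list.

A,G,T

site 0, node EV: E={T} ∪ V={C} → {C,T} (+1)
site 0, node PT: P={C} ∩ T={C} → {C} (+0)
site 0, node EPTV: EV={C,T} ∩ PT={C} → {C} (+0)
site 0, node MW: M={G} ∩ W={G} → {G} (+0)
site 0, node EMPTVW: EPTV={C} ∪ MW={G} → {C,G} (+1)
site 1, node EV: E={G} ∪ V={T} → {G,T} (+1)
site 1, node PT: P={G} ∩ T={G} → {G} (+0)
site 1, node EPTV: EV={G,T} ∩ PT={G} → {G} (+0)
site 1, node MW: M={C} ∪ W={G} → {C,G} (+1)
site 1, node EMPTVW: EPTV={G} ∩ MW={C,G} → {G} (+0)
site 2, node EV: E={G} ∪ V={T} → {G,T} (+1)
site 2, node PT: P={T} ∪ T={C} → {C,T} (+1)
site 2, node EPTV: EV={G,T} ∩ PT={C,T} → {T} (+0)
site 2, node MW: M={C} ∪ W={T} → {C,T} (+1)
site 2, node EMPTVW: EPTV={T} ∩ MW={C,T} → {T} (+0)
site 3, node EV: E={A} ∩ V={A} → {A} (+0)
site 3, node PT: P={T} ∩ T={T} → {T} (+0)
site 3, node EPTV: EV={A} ∪ PT={T} → {A,T} (+1)
site 3, node MW: M={A} ∩ W={A} → {A} (+0)
site 3, node EMPTVW: EPTV={A,T} ∩ MW={A} → {A} (+0)
site 4, node EV: E={A} ∪ V={G} → {A,G} (+1)
site 4, node PT: P={G} ∩ T={G} → {G} (+0)
site 4, node EPTV: EV={A,G} ∩ PT={G} → {G} (+0)
site 4, node MW: M={A} ∩ W={A} → {A} (+0)
site 4, node EMPTVW: EPTV={G} ∪ MW={A} → {A,G} (+1)
site 5, node EV: E={G} ∪ V={T} → {G,T} (+1)
site 5, node PT: P={A} ∩ T={A} → {A} (+0)
site 5, node EPTV: EV={G,T} ∪ PT={A} → {A,G,T} (+1)
site 5, node MW: M={A} ∪ W={G} → {A,G} (+1)
site 5, node EMPTVW: EPTV={A,G,T} ∩ MW={A,G} → {A,G} (+0)
site 6, node EV: E={G} ∩ V={G} → {G} (+0)
site 6, node PT: P={A} ∩ T={A} → {A} (+0)
site 6, node EPTV: EV={G} ∪ PT={A} → {A,G} (+1)
site 6, node MW: M={G} ∪ W={A} → {A,G} (+1)
site 6, node EMPTVW: EPTV={A,G} ∩ MW={A,G} → {A,G} (+0)
site 7, node EV: E={G} ∪ V={T} → {G,T} (+1)
site 7, node PT: P={T} ∪ T={A} → {A,T} (+1)
site 7, node EPTV: EV={G,T} ∩ PT={A,T} → {T} (+0)
site 7, node MW: M={G} ∩ W={G} → {G} (+0)
site 7, node EMPTVW: EPTV={T} ∪ MW={G} → {G,T} (+1)
per-site changes: [2, 2, 3, 1, 2, 3, 2, 3]; total = 18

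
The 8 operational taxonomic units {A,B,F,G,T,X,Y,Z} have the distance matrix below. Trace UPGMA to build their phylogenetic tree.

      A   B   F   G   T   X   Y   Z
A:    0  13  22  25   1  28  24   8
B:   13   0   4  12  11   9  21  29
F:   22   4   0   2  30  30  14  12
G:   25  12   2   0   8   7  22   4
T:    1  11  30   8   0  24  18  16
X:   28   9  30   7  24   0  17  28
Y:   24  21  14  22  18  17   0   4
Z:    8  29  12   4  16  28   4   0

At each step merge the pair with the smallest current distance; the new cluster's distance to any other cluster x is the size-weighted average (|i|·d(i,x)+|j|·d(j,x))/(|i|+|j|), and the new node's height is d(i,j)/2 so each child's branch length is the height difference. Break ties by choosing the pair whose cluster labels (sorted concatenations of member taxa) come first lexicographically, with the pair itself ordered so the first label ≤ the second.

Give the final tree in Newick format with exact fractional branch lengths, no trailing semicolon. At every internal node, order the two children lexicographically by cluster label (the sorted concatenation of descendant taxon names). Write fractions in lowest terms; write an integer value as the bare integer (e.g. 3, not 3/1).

(((A:1/2,T:1/2):31/4,(Y:2,Z:2):25/4):11/8,((B:4,(F:1,G:1):3):11/3,X:23/3):47/24)

1. join A+T (d=1) ⇒ AT; edges |A|=1/2, |T|=1/2
  updated: d(AT,B)=12, d(AT,F)=26, d(AT,G)=33/2, d(AT,X)=26, d(AT,Y)=21, d(AT,Z)=12
2. join F+G (d=2) ⇒ FG; edges |F|=1, |G|=1
  updated: d(AT,FG)=85/4, d(B,FG)=8, d(FG,X)=37/2, d(FG,Y)=18, d(FG,Z)=8
3. join Y+Z (d=4) ⇒ YZ; edges |Y|=2, |Z|=2
  updated: d(AT,YZ)=33/2, d(B,YZ)=25, d(FG,YZ)=13, d(X,YZ)=45/2
4. join B+FG (d=8) ⇒ BFG; edges |B|=4, |FG|=3
  updated: d(AT,BFG)=109/6, d(BFG,X)=46/3, d(BFG,YZ)=17
5. join BFG+X (d=46/3) ⇒ BFGX; edges |BFG|=11/3, |X|=23/3
  updated: d(AT,BFGX)=161/8, d(BFGX,YZ)=147/8
6. join AT+YZ (d=33/2) ⇒ ATYZ; edges |AT|=31/4, |YZ|=25/4
  updated: d(ATYZ,BFGX)=77/4
7. join ATYZ+BFGX (d=77/4) ⇒ ABFGTXYZ; edges |ATYZ|=11/8, |BFGX|=47/24
final tree: (((A:1/2,T:1/2):31/4,(Y:2,Z:2):25/4):11/8,((B:4,(F:1,G:1):3):11/3,X:23/3):47/24)
total length: 128/3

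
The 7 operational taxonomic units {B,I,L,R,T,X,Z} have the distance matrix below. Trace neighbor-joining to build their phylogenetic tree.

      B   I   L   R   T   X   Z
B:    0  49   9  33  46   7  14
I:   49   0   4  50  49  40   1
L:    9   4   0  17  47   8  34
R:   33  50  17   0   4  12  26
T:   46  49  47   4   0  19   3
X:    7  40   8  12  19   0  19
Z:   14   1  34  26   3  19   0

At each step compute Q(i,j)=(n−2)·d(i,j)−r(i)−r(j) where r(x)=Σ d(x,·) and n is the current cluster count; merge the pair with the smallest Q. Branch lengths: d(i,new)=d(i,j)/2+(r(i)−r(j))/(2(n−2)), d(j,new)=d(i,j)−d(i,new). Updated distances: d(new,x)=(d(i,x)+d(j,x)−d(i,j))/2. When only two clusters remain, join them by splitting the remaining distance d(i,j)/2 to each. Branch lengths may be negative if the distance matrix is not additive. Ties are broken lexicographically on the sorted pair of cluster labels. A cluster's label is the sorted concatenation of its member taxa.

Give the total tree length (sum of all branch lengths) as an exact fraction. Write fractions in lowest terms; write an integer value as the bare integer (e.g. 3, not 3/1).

857/16

step 1: merge (I,L) at d=4, Q=-292; branch lengths I→47/5, L→-27/5; new cluster IL
  updated: d(B,IL)=27, d(IL,R)=63/2, d(IL,T)=46, d(IL,X)=22, d(IL,Z)=31/2
step 2: merge (R,T) at d=4, Q=-417/2; branch lengths R→9/16, T→55/16; new cluster RT
  updated: d(B,RT)=75/2, d(IL,RT)=147/4, d(RT,X)=27/2, d(RT,Z)=25/2
step 3: merge (B,X) at d=7, Q=-126; branch lengths B→15/2, X→-1/2; new cluster BX
  updated: d(BX,IL)=21, d(BX,RT)=22, d(BX,Z)=13
step 4: merge (BX,IL) at d=21, Q=-349/4; branch lengths BX→99/16, IL→237/16; new cluster BILX
  updated: d(BILX,RT)=151/8, d(BILX,Z)=15/4
step 5: merge (BILX,RT) at d=151/8, Q=-281/8; branch lengths BILX→81/16, RT→221/16; new cluster BILRTX
  updated: d(BILRTX,Z)=-21/16
step 6: merge (BILRTX,Z) at d=-21/16; branch lengths BILRTX→-21/32, Z→-21/32; new cluster BILRTXZ
final tree: ((((B:15/2,X:-1/2):99/16,(I:47/5,L:-27/5):237/16):81/16,(R:9/16,T:55/16):221/16):-21/32,Z:-21/32)
total length: 857/16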